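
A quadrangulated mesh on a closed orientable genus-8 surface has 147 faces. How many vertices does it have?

133

χ = 2 − 2·8 = -14, and every face is a square so 4F = 2E.
E = 4·147/2 = 294. Then V = -14 + E − F = -14 + 294 − 147 = 133.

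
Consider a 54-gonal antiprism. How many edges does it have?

An antiprism on an n-gon has two n-gon caps and 2n triangles: V = 2·54 = 108, E = 4·54 = 216, F = 2·54 + 2 = 110.

216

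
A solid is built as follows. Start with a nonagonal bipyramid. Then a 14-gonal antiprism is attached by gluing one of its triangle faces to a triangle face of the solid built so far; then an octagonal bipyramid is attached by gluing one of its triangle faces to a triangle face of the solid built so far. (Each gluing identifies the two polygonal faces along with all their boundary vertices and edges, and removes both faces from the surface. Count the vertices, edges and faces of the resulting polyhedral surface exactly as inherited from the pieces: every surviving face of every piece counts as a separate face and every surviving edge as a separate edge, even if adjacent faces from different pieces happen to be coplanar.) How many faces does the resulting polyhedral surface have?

A nonagonal bipyramid: V=11, E=27, F=18.
Attach a 14-gonal antiprism (V=28, E=56, F=30) along a 3-gon: merge 3 vertices and 3 edges, delete both glued faces → V=36, E=80, F=46.
Attach an octagonal bipyramid (V=10, E=24, F=16) along a 3-gon: merge 3 vertices and 3 edges, delete both glued faces → V=43, E=101, F=60.
Check: V − E + F = 43 − 101 + 60 = 2.

60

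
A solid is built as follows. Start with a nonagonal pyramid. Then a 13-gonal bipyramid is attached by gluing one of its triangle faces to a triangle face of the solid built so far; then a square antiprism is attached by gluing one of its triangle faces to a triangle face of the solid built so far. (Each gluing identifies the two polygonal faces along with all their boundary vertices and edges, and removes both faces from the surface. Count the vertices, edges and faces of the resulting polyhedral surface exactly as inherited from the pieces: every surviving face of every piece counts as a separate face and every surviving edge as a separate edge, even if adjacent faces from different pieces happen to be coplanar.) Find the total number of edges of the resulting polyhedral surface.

A nonagonal pyramid: V=10, E=18, F=10.
Attach a 13-gonal bipyramid (V=15, E=39, F=26) along a 3-gon: merge 3 vertices and 3 edges, delete both glued faces → V=22, E=54, F=34.
Attach a square antiprism (V=8, E=16, F=10) along a 3-gon: merge 3 vertices and 3 edges, delete both glued faces → V=27, E=67, F=42.
Check: V − E + F = 27 − 67 + 42 = 2.

67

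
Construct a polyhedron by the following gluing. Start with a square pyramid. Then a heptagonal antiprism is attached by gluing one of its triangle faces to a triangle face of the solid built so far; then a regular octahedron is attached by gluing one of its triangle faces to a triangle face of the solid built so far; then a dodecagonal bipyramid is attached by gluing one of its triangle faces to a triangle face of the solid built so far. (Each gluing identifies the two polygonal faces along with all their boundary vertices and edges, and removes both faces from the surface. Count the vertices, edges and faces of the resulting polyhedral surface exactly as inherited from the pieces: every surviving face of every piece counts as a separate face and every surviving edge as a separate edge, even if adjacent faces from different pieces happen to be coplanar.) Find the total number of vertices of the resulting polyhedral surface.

A square pyramid: V=5, E=8, F=5.
Attach a heptagonal antiprism (V=14, E=28, F=16) along a 3-gon: merge 3 vertices and 3 edges, delete both glued faces → V=16, E=33, F=19.
Attach a regular octahedron (V=6, E=12, F=8) along a 3-gon: merge 3 vertices and 3 edges, delete both glued faces → V=19, E=42, F=25.
Attach a dodecagonal bipyramid (V=14, E=36, F=24) along a 3-gon: merge 3 vertices and 3 edges, delete both glued faces → V=30, E=75, F=47.
Check: V − E + F = 30 − 75 + 47 = 2.

30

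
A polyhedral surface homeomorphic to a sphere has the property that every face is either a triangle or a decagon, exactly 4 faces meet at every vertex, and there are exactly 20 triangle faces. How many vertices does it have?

20

Let x be the number of decagons; then F = 20 + x.
Edge–face incidences: 2E = 3·20 + 10·x = 60 + 10x.
Every vertex has degree 4, so 4V = 2E.
Euler: V − E + F = 2 ⇒ (2E)/4 − E + (20 + x) = 2.
Multiply by 8: 2·(2E) − 4·(2E) + 8·(20 + x) = 16, i.e. 160 + 8x − 2·(60 + 10x) = 16.
Collecting terms: −12x + 40 = 16, so −12x = −24, so x = 2.
Then 2E = 60 + 10·2 = 80, so E = 40, V = 2E/4 = 20, F = 20 + 2 = 22.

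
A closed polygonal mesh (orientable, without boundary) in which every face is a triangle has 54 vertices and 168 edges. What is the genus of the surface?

2

Every face is a triangle and each edge borders two faces, so 3F = 2·168, giving F = 112.
χ = V − E + F = 54 − 168 + 112 = -2.
For a closed orientable surface χ = 2 − 2g, so g = (2 − (-2))/2 = 2.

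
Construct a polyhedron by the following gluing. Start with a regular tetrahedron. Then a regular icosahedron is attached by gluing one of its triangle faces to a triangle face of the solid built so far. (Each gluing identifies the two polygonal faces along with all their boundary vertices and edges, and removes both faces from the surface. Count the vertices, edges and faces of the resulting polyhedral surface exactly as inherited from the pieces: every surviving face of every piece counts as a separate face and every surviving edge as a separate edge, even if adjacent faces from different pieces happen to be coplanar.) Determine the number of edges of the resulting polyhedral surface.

33

A regular tetrahedron: V=4, E=6, F=4.
Attach a regular icosahedron (V=12, E=30, F=20) along a 3-gon: merge 3 vertices and 3 edges, delete both glued faces → V=13, E=33, F=22.
Check: V − E + F = 13 − 33 + 22 = 2.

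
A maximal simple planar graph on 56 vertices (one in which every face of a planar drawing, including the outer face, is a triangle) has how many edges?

162

In a plane triangulation 3F = 2E and V − E + F = 2, so E = 3V − 6 = 3·56 − 6 = 162.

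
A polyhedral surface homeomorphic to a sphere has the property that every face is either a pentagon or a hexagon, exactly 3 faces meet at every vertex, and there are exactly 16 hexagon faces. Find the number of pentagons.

Let x be the number of pentagons; then F = 16 + x.
Edge–face incidences: 2E = 6·16 + 5·x = 96 + 5x.
Every vertex has degree 3, so 3V = 2E.
Euler: V − E + F = 2 ⇒ (2E)/3 − E + (16 + x) = 2.
Multiply by 6: 2·(2E) − 3·(2E) + 6·(16 + x) = 12, i.e. 96 + 6x − (96 + 5x) = 12.
Collecting terms: x = 12.
Then 2E = 96 + 5·12 = 156, so E = 78, V = 2E/3 = 52, F = 16 + 12 = 28.

12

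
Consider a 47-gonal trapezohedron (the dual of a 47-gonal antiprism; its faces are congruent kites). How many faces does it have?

94

The n-trapezohedron (dual of the n-antiprism) has V = 2·47 + 2 = 96, E = 4·47 = 188, F = 2·47 = 94.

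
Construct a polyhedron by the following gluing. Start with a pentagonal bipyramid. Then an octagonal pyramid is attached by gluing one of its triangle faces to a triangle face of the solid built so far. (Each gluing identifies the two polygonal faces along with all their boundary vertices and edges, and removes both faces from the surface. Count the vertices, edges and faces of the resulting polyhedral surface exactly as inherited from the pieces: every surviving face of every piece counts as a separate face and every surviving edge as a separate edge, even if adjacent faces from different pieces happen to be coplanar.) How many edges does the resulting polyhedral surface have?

A pentagonal bipyramid: V=7, E=15, F=10.
Attach an octagonal pyramid (V=9, E=16, F=9) along a 3-gon: merge 3 vertices and 3 edges, delete both glued faces → V=13, E=28, F=17.
Check: V − E + F = 13 − 28 + 17 = 2.

28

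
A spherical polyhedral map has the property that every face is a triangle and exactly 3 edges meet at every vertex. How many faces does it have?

Each face has 3 edges and each edge borders two faces, so 2E = 3F.
Each vertex has degree 3, so 3V = 2E and hence V = 3F/3.
Euler: V − E + F = 2 ⇒ (3F/3) − (3F/2) + F = 2.
Multiply by 6: (6 − 9 + 6)F = 12, i.e. 3F = 12.
So F = 4, E = 3·4/2 = 6, V = 3·4/3 = 4.

4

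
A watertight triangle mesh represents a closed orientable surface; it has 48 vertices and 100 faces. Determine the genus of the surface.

Every face is a triangle, so 2E = 3·100 = 300, giving E = 150.
χ = V − E + F = 48 − 150 + 100 = -2.
For a closed orientable surface χ = 2 − 2g, so g = (2 − (-2))/2 = 2.

2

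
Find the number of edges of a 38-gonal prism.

114

A prism on an n-gon has two n-gon bases and n rectangular sides: V = 2·38 = 76, E = 3·38 = 114, F = 38 + 2 = 40.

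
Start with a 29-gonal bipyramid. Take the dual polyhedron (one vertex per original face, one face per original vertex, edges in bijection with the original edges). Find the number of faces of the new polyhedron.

31

The base solid has V = 31, E = 87, F = 58.
The dual swaps V and F and preserves E: V′ = F = 58, E′ = E = 87, F′ = V = 31.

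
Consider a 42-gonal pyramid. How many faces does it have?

A pyramid on an n-gon base has one n-gon and n triangles: V = 42 + 1 = 43, E = 2·42 = 84, F = 42 + 1 = 43.

43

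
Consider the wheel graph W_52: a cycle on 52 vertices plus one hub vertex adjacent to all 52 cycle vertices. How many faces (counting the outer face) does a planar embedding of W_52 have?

53

W_52 has V = 52 + 1 = 53 vertices and E = 2·52 = 104 edges.
By Euler's formula F = 2 − V + E = 2 − 53 + 104 = 53.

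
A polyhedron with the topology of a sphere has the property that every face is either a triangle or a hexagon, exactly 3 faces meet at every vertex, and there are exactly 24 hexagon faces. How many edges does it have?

Let x be the number of triangles; then F = 24 + x.
Edge–face incidences: 2E = 6·24 + 3·x = 144 + 3x.
Every vertex has degree 3, so 3V = 2E.
Euler: V − E + F = 2 ⇒ (2E)/3 − E + (24 + x) = 2.
Multiply by 6: 2·(2E) − 3·(2E) + 6·(24 + x) = 12, i.e. 144 + 6x − (144 + 3x) = 12.
Collecting terms: 3x = 12, so x = 4.
Then 2E = 144 + 3·4 = 156, so E = 78, V = 2E/3 = 52, F = 24 + 4 = 28.

78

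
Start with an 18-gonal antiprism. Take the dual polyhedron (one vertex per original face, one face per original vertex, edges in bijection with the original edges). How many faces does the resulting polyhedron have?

36

The base solid has V = 36, E = 72, F = 38.
The dual swaps V and F and preserves E: V′ = F = 38, E′ = E = 72, F′ = V = 36.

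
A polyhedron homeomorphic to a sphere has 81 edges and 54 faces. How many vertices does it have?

29

Here V − E + F = 2.
V = 2 + E − F = 2 + 81 − 54 = 29.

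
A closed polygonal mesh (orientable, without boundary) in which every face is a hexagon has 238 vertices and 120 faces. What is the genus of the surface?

2

Every face is a hexagon, so 2E = 6·120 = 720, giving E = 360.
χ = V − E + F = 238 − 360 + 120 = -2.
For a closed orientable surface χ = 2 − 2g, so g = (2 − (-2))/2 = 2.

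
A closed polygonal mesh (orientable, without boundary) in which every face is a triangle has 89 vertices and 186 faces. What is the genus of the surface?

Every face is a triangle, so 2E = 3·186 = 558, giving E = 279.
χ = V − E + F = 89 − 279 + 186 = -4.
For a closed orientable surface χ = 2 − 2g, so g = (2 − (-4))/2 = 3.

3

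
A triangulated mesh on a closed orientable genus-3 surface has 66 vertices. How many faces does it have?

140

χ = 2 − 2·3 = -4, and every face is a triangle so 3F = 2E.
V − E + F = -4 with E = 3F/2 gives 66 − (3/2 − 1)·F = -4, so F = 140 and E = 210.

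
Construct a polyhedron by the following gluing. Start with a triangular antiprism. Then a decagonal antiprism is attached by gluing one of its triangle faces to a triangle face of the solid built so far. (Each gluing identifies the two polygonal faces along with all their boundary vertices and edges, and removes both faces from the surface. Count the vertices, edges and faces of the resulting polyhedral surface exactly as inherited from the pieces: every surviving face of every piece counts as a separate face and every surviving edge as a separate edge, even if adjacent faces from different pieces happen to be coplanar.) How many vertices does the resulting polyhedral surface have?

23

A triangular antiprism: V=6, E=12, F=8.
Attach a decagonal antiprism (V=20, E=40, F=22) along a 3-gon: merge 3 vertices and 3 edges, delete both glued faces → V=23, E=49, F=28.
Check: V − E + F = 23 − 49 + 28 = 2.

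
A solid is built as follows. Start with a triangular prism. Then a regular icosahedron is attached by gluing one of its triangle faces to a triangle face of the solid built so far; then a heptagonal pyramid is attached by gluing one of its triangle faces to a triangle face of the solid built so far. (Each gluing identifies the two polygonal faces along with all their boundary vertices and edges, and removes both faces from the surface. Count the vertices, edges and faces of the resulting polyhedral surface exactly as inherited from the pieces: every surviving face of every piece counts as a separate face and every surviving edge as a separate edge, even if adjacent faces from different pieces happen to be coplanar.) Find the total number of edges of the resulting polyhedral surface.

A triangular prism: V=6, E=9, F=5.
Attach a regular icosahedron (V=12, E=30, F=20) along a 3-gon: merge 3 vertices and 3 edges, delete both glued faces → V=15, E=36, F=23.
Attach a heptagonal pyramid (V=8, E=14, F=8) along a 3-gon: merge 3 vertices and 3 edges, delete both glued faces → V=20, E=47, F=29.
Check: V − E + F = 20 − 47 + 29 = 2.

47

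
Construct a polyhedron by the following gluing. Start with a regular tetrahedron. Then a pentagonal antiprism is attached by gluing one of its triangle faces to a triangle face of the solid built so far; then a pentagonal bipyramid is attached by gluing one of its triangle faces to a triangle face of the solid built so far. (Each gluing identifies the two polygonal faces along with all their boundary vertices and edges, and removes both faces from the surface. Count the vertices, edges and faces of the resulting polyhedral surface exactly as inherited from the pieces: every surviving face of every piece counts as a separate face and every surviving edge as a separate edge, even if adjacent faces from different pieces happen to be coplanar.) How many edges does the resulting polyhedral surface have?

35

A regular tetrahedron: V=4, E=6, F=4.
Attach a pentagonal antiprism (V=10, E=20, F=12) along a 3-gon: merge 3 vertices and 3 edges, delete both glued faces → V=11, E=23, F=14.
Attach a pentagonal bipyramid (V=7, E=15, F=10) along a 3-gon: merge 3 vertices and 3 edges, delete both glued faces → V=15, E=35, F=22.
Check: V − E + F = 15 − 35 + 22 = 2.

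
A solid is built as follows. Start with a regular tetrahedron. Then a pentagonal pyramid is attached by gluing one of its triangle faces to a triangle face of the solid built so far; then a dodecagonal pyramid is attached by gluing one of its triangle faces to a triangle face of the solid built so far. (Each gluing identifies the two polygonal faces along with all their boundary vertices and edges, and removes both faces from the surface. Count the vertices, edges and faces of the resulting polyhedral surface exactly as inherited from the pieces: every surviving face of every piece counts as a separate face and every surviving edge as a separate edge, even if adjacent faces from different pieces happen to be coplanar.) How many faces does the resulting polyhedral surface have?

19

A regular tetrahedron: V=4, E=6, F=4.
Attach a pentagonal pyramid (V=6, E=10, F=6) along a 3-gon: merge 3 vertices and 3 edges, delete both glued faces → V=7, E=13, F=8.
Attach a dodecagonal pyramid (V=13, E=24, F=13) along a 3-gon: merge 3 vertices and 3 edges, delete both glued faces → V=17, E=34, F=19.
Check: V − E + F = 17 − 34 + 19 = 2.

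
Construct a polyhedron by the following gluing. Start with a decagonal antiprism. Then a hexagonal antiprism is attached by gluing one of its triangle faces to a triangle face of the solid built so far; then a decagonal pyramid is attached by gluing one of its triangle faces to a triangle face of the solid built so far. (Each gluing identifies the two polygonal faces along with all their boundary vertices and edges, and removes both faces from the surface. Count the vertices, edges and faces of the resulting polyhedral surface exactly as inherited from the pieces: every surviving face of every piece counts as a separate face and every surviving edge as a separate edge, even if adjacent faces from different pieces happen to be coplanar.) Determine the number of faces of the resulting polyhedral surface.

43

A decagonal antiprism: V=20, E=40, F=22.
Attach a hexagonal antiprism (V=12, E=24, F=14) along a 3-gon: merge 3 vertices and 3 edges, delete both glued faces → V=29, E=61, F=34.
Attach a decagonal pyramid (V=11, E=20, F=11) along a 3-gon: merge 3 vertices and 3 edges, delete both glued faces → V=37, E=78, F=43.
Check: V − E + F = 37 − 78 + 43 = 2.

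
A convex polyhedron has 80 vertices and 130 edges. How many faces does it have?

Here V − E + F = 2.
F = 2 − V + E = 2 − 80 + 130 = 52.

52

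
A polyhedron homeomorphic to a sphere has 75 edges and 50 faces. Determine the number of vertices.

Here V − E + F = 2.
V = 2 + E − F = 2 + 75 − 50 = 27.

27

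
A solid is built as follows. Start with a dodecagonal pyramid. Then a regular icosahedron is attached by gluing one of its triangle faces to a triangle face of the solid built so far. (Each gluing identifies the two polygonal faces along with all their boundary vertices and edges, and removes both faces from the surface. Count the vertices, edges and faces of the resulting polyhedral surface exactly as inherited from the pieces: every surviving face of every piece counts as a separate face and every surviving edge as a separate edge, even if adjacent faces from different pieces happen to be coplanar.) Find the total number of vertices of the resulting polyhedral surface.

A dodecagonal pyramid: V=13, E=24, F=13.
Attach a regular icosahedron (V=12, E=30, F=20) along a 3-gon: merge 3 vertices and 3 edges, delete both glued faces → V=22, E=51, F=31.
Check: V − E + F = 22 − 51 + 31 = 2.

22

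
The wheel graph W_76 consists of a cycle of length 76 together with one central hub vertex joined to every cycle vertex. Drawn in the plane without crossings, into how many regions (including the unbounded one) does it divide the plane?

W_76 has V = 76 + 1 = 77 vertices and E = 2·76 = 152 edges.
By Euler's formula F = 2 − V + E = 2 − 77 + 152 = 77.

77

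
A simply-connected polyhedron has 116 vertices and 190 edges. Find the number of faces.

76

Here V − E + F = 2.
F = 2 − V + E = 2 − 116 + 190 = 76.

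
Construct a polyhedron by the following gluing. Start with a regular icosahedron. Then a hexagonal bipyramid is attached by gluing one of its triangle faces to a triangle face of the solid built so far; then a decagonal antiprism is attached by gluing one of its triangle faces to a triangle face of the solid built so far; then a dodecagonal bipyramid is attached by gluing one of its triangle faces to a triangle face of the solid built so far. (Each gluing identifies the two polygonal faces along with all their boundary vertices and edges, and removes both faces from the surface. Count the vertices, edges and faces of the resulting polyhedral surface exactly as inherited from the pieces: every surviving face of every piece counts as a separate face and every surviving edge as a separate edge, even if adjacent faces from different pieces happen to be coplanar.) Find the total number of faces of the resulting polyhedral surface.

A regular icosahedron: V=12, E=30, F=20.
Attach a hexagonal bipyramid (V=8, E=18, F=12) along a 3-gon: merge 3 vertices and 3 edges, delete both glued faces → V=17, E=45, F=30.
Attach a decagonal antiprism (V=20, E=40, F=22) along a 3-gon: merge 3 vertices and 3 edges, delete both glued faces → V=34, E=82, F=50.
Attach a dodecagonal bipyramid (V=14, E=36, F=24) along a 3-gon: merge 3 vertices and 3 edges, delete both glued faces → V=45, E=115, F=72.
Check: V − E + F = 45 − 115 + 72 = 2.

72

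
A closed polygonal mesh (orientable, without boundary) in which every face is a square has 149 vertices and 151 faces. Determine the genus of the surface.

Every face is a square, so 2E = 4·151 = 604, giving E = 302.
χ = V − E + F = 149 − 302 + 151 = -2.
For a closed orientable surface χ = 2 − 2g, so g = (2 − (-2))/2 = 2.

2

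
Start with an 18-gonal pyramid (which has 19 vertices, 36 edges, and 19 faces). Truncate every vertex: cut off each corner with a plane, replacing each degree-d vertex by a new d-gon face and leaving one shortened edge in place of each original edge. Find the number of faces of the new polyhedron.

Truncation replaces each original edge-end by a new vertex, so V′ = 2E = 72.
Each original edge survives, and each old vertex of degree d contributes d new edges; summing degrees gives Σd = 2E, so E′ = E + 2E = 3E = 108.
Each original face survives and each original vertex becomes one new face: F′ = F + V = 38.

38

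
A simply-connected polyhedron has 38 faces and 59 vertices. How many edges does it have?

Here V − E + F = 2.
E = V + F − (2) = 59 + 38 − (2) = 95.

95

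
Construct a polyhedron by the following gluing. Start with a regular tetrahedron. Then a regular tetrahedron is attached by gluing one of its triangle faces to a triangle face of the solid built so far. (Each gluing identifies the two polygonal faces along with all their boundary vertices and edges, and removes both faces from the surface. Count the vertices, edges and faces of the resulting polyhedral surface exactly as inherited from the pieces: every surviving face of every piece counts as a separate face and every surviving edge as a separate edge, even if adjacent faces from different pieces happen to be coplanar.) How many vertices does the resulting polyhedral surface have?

A regular tetrahedron: V=4, E=6, F=4.
Attach a regular tetrahedron (V=4, E=6, F=4) along a 3-gon: merge 3 vertices and 3 edges, delete both glued faces → V=5, E=9, F=6.
Check: V − E + F = 5 − 9 + 6 = 2.

5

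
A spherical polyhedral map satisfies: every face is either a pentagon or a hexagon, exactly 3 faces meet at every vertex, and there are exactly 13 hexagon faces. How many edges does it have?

69

Let x be the number of pentagons; then F = 13 + x.
Edge–face incidences: 2E = 6·13 + 5·x = 78 + 5x.
Every vertex has degree 3, so 3V = 2E.
Euler: V − E + F = 2 ⇒ (2E)/3 − E + (13 + x) = 2.
Multiply by 6: 2·(2E) − 3·(2E) + 6·(13 + x) = 12, i.e. 78 + 6x − (78 + 5x) = 12.
Collecting terms: x = 12.
Then 2E = 78 + 5·12 = 138, so E = 69, V = 2E/3 = 46, F = 13 + 12 = 25.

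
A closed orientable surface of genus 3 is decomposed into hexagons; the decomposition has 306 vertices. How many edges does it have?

465

χ = 2 − 2·3 = -4, and every face is a hexagon so 6F = 2E.
V − E + F = -4 with E = 6F/2 gives 306 − (6/2 − 1)·F = -4, so F = 155 and E = 465.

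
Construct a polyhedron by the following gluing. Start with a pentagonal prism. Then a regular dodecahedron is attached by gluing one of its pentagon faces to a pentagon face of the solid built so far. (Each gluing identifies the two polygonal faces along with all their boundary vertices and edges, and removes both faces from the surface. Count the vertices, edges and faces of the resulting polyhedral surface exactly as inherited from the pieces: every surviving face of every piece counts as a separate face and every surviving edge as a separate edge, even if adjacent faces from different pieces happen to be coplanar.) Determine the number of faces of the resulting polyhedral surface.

17

A pentagonal prism: V=10, E=15, F=7.
Attach a regular dodecahedron (V=20, E=30, F=12) along a 5-gon: merge 5 vertices and 5 edges, delete both glued faces → V=25, E=40, F=17.
Check: V − E + F = 25 − 40 + 17 = 2.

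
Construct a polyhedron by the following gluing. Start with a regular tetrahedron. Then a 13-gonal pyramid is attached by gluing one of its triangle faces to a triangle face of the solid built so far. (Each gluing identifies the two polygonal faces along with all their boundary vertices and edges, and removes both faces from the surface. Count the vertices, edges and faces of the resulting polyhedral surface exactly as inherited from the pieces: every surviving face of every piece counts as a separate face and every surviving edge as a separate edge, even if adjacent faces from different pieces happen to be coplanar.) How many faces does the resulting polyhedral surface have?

A regular tetrahedron: V=4, E=6, F=4.
Attach a 13-gonal pyramid (V=14, E=26, F=14) along a 3-gon: merge 3 vertices and 3 edges, delete both glued faces → V=15, E=29, F=16.
Check: V − E + F = 15 − 29 + 16 = 2.

16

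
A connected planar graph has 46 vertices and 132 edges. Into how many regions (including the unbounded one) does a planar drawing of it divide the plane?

88

Euler's formula for a connected plane graph: V − E + F = 2, so F = 2 − 46 + 132 = 88.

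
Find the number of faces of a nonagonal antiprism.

20

An antiprism on an n-gon has two n-gon caps and 2n triangles: V = 2·9 = 18, E = 4·9 = 36, F = 2·9 + 2 = 20.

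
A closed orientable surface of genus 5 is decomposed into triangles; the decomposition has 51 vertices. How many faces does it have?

χ = 2 − 2·5 = -8, and every face is a triangle so 3F = 2E.
V − E + F = -8 with E = 3F/2 gives 51 − (3/2 − 1)·F = -8, so F = 118 and E = 177.

118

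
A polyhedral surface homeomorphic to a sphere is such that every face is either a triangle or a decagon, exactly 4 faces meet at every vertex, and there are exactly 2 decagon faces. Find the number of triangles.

20

Let x be the number of triangles; then F = 2 + x.
Edge–face incidences: 2E = 10·2 + 3·x = 20 + 3x.
Every vertex has degree 4, so 4V = 2E.
Euler: V − E + F = 2 ⇒ (2E)/4 − E + (2 + x) = 2.
Multiply by 8: 2·(2E) − 4·(2E) + 8·(2 + x) = 16, i.e. 16 + 8x − 2·(20 + 3x) = 16.
Collecting terms: 2x − 24 = 16, so 2x = 40, so x = 20.
Then 2E = 20 + 3·20 = 80, so E = 40, V = 2E/4 = 20, F = 2 + 20 = 22.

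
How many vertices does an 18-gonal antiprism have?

An antiprism on an n-gon has two n-gon caps and 2n triangles: V = 2·18 = 36, E = 4·18 = 72, F = 2·18 + 2 = 38.

36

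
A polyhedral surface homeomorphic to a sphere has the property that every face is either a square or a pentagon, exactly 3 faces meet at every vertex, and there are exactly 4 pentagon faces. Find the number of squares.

Let x be the number of squares; then F = 4 + x.
Edge–face incidences: 2E = 5·4 + 4·x = 20 + 4x.
Every vertex has degree 3, so 3V = 2E.
Euler: V − E + F = 2 ⇒ (2E)/3 − E + (4 + x) = 2.
Multiply by 6: 2·(2E) − 3·(2E) + 6·(4 + x) = 12, i.e. 24 + 6x − (20 + 4x) = 12.
Collecting terms: 2x + 4 = 12, so 2x = 8, so x = 4.
Then 2E = 20 + 4·4 = 36, so E = 18, V = 2E/3 = 12, F = 4 + 4 = 8.

4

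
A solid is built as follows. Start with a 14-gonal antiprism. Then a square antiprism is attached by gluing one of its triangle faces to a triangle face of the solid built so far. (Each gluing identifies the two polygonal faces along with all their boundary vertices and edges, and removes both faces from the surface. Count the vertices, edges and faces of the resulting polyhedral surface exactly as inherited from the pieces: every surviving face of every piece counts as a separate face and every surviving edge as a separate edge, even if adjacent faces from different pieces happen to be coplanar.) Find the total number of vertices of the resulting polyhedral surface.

A 14-gonal antiprism: V=28, E=56, F=30.
Attach a square antiprism (V=8, E=16, F=10) along a 3-gon: merge 3 vertices and 3 edges, delete both glued faces → V=33, E=69, F=38.
Check: V − E + F = 33 − 69 + 38 = 2.

33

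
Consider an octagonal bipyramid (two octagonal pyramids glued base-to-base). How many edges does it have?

24

A bipyramid over an n-gon has 2n triangular faces and n + 2 vertices: V = 8 + 2 = 10, E = 3·8 = 24, F = 2·8 = 16.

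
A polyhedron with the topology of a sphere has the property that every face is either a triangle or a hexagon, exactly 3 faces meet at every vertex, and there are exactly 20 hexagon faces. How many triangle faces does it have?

Let x be the number of triangles; then F = 20 + x.
Edge–face incidences: 2E = 6·20 + 3·x = 120 + 3x.
Every vertex has degree 3, so 3V = 2E.
Euler: V − E + F = 2 ⇒ (2E)/3 − E + (20 + x) = 2.
Multiply by 6: 2·(2E) − 3·(2E) + 6·(20 + x) = 12, i.e. 120 + 6x − (120 + 3x) = 12.
Collecting terms: 3x = 12, so x = 4.
Then 2E = 120 + 3·4 = 132, so E = 66, V = 2E/3 = 44, F = 20 + 4 = 24.

4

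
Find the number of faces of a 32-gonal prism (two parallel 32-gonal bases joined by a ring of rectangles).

34

A prism on an n-gon has two n-gon bases and n rectangular sides: V = 2·32 = 64, E = 3·32 = 96, F = 32 + 2 = 34.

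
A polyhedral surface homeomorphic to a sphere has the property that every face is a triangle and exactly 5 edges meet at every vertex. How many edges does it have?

30

Each face has 3 edges and each edge borders two faces, so 2E = 3F.
Each vertex has degree 5, so 5V = 2E and hence V = 3F/5.
Euler: V − E + F = 2 ⇒ (3F/5) − (3F/2) + F = 2.
Multiply by 10: (6 − 15 + 10)F = 20, i.e. 1F = 20.
So F = 20, E = 3·20/2 = 30, V = 3·20/5 = 12.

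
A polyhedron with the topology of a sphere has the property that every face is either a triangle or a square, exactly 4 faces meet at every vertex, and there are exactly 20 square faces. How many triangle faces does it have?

8

Let x be the number of triangles; then F = 20 + x.
Edge–face incidences: 2E = 4·20 + 3·x = 80 + 3x.
Every vertex has degree 4, so 4V = 2E.
Euler: V − E + F = 2 ⇒ (2E)/4 − E + (20 + x) = 2.
Multiply by 8: 2·(2E) − 4·(2E) + 8·(20 + x) = 16, i.e. 160 + 8x − 2·(80 + 3x) = 16.
Collecting terms: 2x = 16, so x = 8.
Then 2E = 80 + 3·8 = 104, so E = 52, V = 2E/4 = 26, F = 20 + 8 = 28.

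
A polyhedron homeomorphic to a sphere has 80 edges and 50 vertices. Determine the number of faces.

32

Here V − E + F = 2.
F = 2 − V + E = 2 − 50 + 80 = 32.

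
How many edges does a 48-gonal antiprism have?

An antiprism on an n-gon has two n-gon caps and 2n triangles: V = 2·48 = 96, E = 4·48 = 192, F = 2·48 + 2 = 98.

192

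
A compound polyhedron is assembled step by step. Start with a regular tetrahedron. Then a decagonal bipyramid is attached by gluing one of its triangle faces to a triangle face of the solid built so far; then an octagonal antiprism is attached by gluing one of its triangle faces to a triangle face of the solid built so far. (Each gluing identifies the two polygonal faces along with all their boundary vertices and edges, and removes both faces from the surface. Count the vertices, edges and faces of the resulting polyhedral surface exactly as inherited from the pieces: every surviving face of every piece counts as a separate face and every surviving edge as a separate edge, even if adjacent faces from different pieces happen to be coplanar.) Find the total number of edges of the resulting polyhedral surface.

62

A regular tetrahedron: V=4, E=6, F=4.
Attach a decagonal bipyramid (V=12, E=30, F=20) along a 3-gon: merge 3 vertices and 3 edges, delete both glued faces → V=13, E=33, F=22.
Attach an octagonal antiprism (V=16, E=32, F=18) along a 3-gon: merge 3 vertices and 3 edges, delete both glued faces → V=26, E=62, F=38.
Check: V − E + F = 26 − 62 + 38 = 2.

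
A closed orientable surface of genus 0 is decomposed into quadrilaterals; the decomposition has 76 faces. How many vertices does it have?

χ = 2 − 2·0 = 2, and every face is a square so 4F = 2E.
E = 4·76/2 = 152. Then V = 2 + E − F = 2 + 152 − 76 = 78.

78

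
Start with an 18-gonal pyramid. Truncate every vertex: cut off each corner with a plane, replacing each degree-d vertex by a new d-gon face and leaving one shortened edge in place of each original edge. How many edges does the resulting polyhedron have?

The base solid has V = 19, E = 36, F = 19.
Truncation replaces each original edge-end by a new vertex, so V′ = 2E = 72.
Each original edge survives, and each old vertex of degree d contributes d new edges; summing degrees gives Σd = 2E, so E′ = E + 2E = 3E = 108.
Each original face survives and each original vertex becomes one new face: F′ = F + V = 38.

108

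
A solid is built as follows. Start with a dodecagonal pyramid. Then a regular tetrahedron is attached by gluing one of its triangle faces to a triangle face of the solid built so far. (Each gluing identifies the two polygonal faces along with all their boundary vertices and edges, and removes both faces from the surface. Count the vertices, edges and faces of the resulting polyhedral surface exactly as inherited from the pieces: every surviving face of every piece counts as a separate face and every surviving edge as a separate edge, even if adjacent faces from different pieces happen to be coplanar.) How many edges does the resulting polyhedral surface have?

A dodecagonal pyramid: V=13, E=24, F=13.
Attach a regular tetrahedron (V=4, E=6, F=4) along a 3-gon: merge 3 vertices and 3 edges, delete both glued faces → V=14, E=27, F=15.
Check: V − E + F = 14 − 27 + 15 = 2.

27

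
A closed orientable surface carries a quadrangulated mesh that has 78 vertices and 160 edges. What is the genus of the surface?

Every face is a square and each edge borders two faces, so 4F = 2·160, giving F = 80.
χ = V − E + F = 78 − 160 + 80 = -2.
For a closed orientable surface χ = 2 − 2g, so g = (2 − (-2))/2 = 2.

2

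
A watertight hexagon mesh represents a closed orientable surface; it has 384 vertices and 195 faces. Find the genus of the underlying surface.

Every face is a hexagon, so 2E = 6·195 = 1170, giving E = 585.
χ = V − E + F = 384 − 585 + 195 = -6.
For a closed orientable surface χ = 2 − 2g, so g = (2 − (-6))/2 = 4.

4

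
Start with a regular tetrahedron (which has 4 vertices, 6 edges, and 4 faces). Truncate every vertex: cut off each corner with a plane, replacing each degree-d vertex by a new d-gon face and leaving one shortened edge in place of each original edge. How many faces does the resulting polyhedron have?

Truncation replaces each original edge-end by a new vertex, so V′ = 2E = 12.
Each original edge survives, and each old vertex of degree d contributes d new edges; summing degrees gives Σd = 2E, so E′ = E + 2E = 3E = 18.
Each original face survives and each original vertex becomes one new face: F′ = F + V = 8.

8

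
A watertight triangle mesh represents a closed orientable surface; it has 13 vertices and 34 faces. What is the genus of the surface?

Every face is a triangle, so 2E = 3·34 = 102, giving E = 51.
χ = V − E + F = 13 − 51 + 34 = -4.
For a closed orientable surface χ = 2 − 2g, so g = (2 − (-4))/2 = 3.

3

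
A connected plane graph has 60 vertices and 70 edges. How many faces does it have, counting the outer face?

Euler's formula for a connected plane graph: V − E + F = 2, so F = 2 − 60 + 70 = 12.

12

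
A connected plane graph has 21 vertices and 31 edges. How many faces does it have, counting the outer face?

12

Euler's formula for a connected plane graph: V − E + F = 2, so F = 2 − 21 + 31 = 12.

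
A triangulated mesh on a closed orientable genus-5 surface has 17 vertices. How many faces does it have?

χ = 2 − 2·5 = -8, and every face is a triangle so 3F = 2E.
V − E + F = -8 with E = 3F/2 gives 17 − (3/2 − 1)·F = -8, so F = 50 and E = 75.

50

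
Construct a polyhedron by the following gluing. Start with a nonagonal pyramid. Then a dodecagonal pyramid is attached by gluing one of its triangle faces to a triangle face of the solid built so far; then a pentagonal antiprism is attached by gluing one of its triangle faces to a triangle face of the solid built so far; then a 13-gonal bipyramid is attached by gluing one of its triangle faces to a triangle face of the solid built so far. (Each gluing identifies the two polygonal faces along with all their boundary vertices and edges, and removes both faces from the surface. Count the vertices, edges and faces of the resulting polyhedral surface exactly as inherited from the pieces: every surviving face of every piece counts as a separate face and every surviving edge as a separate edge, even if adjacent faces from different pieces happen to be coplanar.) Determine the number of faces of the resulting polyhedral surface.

55

A nonagonal pyramid: V=10, E=18, F=10.
Attach a dodecagonal pyramid (V=13, E=24, F=13) along a 3-gon: merge 3 vertices and 3 edges, delete both glued faces → V=20, E=39, F=21.
Attach a pentagonal antiprism (V=10, E=20, F=12) along a 3-gon: merge 3 vertices and 3 edges, delete both glued faces → V=27, E=56, F=31.
Attach a 13-gonal bipyramid (V=15, E=39, F=26) along a 3-gon: merge 3 vertices and 3 edges, delete both glued faces → V=39, E=92, F=55.
Check: V − E + F = 39 − 92 + 55 = 2.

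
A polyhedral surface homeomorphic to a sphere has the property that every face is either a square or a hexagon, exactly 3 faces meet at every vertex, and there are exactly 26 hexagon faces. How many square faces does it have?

Let x be the number of squares; then F = 26 + x.
Edge–face incidences: 2E = 6·26 + 4·x = 156 + 4x.
Every vertex has degree 3, so 3V = 2E.
Euler: V − E + F = 2 ⇒ (2E)/3 − E + (26 + x) = 2.
Multiply by 6: 2·(2E) − 3·(2E) + 6·(26 + x) = 12, i.e. 156 + 6x − (156 + 4x) = 12.
Collecting terms: 2x = 12, so x = 6.
Then 2E = 156 + 4·6 = 180, so E = 90, V = 2E/3 = 60, F = 26 + 6 = 32.

6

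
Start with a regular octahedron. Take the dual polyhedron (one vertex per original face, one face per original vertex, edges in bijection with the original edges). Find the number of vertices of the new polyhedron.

The base solid has V = 6, E = 12, F = 8.
The dual swaps V and F and preserves E: V′ = F = 8, E′ = E = 12, F′ = V = 6.

8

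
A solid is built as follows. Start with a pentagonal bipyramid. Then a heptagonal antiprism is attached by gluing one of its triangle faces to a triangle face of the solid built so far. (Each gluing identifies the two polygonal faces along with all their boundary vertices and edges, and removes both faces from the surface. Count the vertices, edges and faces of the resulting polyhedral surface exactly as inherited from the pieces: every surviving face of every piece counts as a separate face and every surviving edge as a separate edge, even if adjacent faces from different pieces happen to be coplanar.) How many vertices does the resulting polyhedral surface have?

A pentagonal bipyramid: V=7, E=15, F=10.
Attach a heptagonal antiprism (V=14, E=28, F=16) along a 3-gon: merge 3 vertices and 3 edges, delete both glued faces → V=18, E=40, F=24.
Check: V − E + F = 18 − 40 + 24 = 2.

18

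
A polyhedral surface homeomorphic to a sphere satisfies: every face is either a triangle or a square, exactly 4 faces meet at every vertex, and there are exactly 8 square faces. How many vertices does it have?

14

Let x be the number of triangles; then F = 8 + x.
Edge–face incidences: 2E = 4·8 + 3·x = 32 + 3x.
Every vertex has degree 4, so 4V = 2E.
Euler: V − E + F = 2 ⇒ (2E)/4 − E + (8 + x) = 2.
Multiply by 8: 2·(2E) − 4·(2E) + 8·(8 + x) = 16, i.e. 64 + 8x − 2·(32 + 3x) = 16.
Collecting terms: 2x = 16, so x = 8.
Then 2E = 32 + 3·8 = 56, so E = 28, V = 2E/4 = 14, F = 8 + 8 = 16.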